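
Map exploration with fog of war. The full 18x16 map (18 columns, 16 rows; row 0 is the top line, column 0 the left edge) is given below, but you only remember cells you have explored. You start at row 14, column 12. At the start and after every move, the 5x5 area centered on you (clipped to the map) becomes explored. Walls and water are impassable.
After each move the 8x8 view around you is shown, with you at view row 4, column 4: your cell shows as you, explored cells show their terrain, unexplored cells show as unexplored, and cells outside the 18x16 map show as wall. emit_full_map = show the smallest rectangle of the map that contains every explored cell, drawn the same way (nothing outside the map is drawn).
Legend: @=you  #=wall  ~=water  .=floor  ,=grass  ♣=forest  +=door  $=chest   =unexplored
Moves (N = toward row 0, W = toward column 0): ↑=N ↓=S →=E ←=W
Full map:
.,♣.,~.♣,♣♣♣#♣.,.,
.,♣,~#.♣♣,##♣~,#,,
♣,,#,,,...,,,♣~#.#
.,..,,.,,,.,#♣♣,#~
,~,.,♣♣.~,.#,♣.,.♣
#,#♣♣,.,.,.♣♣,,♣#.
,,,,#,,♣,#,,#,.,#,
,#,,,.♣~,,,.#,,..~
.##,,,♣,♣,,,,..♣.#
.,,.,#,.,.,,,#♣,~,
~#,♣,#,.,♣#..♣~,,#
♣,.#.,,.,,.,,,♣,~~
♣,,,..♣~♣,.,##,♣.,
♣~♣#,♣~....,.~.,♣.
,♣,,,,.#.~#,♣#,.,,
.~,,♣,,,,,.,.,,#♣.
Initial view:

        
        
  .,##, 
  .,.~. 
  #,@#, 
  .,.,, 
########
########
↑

        
        
  .,,,♣ 
  .,##, 
  .,@~. 
  #,♣#, 
  .,.,, 
########

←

        
        
  ,.,,,♣
  ,.,##,
  ..@.~.
  ~#,♣#,
  ,.,.,,
########

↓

        
  ,.,,,♣
  ,.,##,
  ..,.~.
  ~#@♣#,
  ,.,.,,
########
########

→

        
 ,.,,,♣ 
 ,.,##, 
 ..,.~. 
 ~#,@#, 
 ,.,.,, 
########
########

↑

        
        
 ,.,,,♣ 
 ,.,##, 
 ..,@~. 
 ~#,♣#, 
 ,.,.,, 
########

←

        
        
  ,.,,,♣
  ,.,##,
  ..@.~.
  ~#,♣#,
  ,.,.,,
########

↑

        
        
  ♣#..♣ 
  ,.,,,♣
  ,.@##,
  ..,.~.
  ~#,♣#,
  ,.,.,,

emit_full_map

♣#..♣ 
,.,,,♣
,.@##,
..,.~.
~#,♣#,
,.,.,,

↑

        
        
  .,,,# 
  ♣#..♣ 
  ,.@,,♣
  ,.,##,
  ..,.~.
  ~#,♣#,

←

        
        
  ,.,,,#
  ,♣#..♣
  ,,@,,,
  ♣,.,##
  ...,.~
   ~#,♣#

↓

        
  ,.,,,#
  ,♣#..♣
  ,,.,,,
  ♣,@,##
  ...,.~
  .~#,♣#
   ,.,.,

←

        
   ,.,,,
  .,♣#..
  .,,.,,
  ~♣@.,#
  ....,.
  #.~#,♣
    ,.,.

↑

        
        
  .,.,,,
  .,♣#..
  .,@.,,
  ~♣,.,#
  ....,.
  #.~#,♣

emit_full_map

.,.,,,# 
.,♣#..♣ 
.,@.,,,♣
~♣,.,##,
....,.~.
#.~#,♣#,
  ,.,.,,

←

        
        
  ,.,.,,
  ,.,♣#.
  ,.@,.,
  ♣~♣,.,
  ~....,
   #.~#,

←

        
        
  #,.,.,
  #,.,♣#
  ,,@,,.
  .♣~♣,.
  ♣~....
    #.~#

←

        
        
  ,#,.,.
  ,#,.,♣
  .,@.,,
  ..♣~♣,
  ,♣~...
     #.~

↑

        
        
  ,,♣,♣ 
  ,#,.,.
  ,#@.,♣
  .,,.,,
  ..♣~♣,
  ,♣~...

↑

        
        
  ,.♣~, 
  ,,♣,♣ 
  ,#@.,.
  ,#,.,♣
  .,,.,,
  ..♣~♣,

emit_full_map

,.♣~,      
,,♣,♣      
,#@.,.,,,# 
,#,.,♣#..♣ 
.,,.,,.,,,♣
..♣~♣,.,##,
,♣~....,.~.
   #.~#,♣#,
     ,.,.,,


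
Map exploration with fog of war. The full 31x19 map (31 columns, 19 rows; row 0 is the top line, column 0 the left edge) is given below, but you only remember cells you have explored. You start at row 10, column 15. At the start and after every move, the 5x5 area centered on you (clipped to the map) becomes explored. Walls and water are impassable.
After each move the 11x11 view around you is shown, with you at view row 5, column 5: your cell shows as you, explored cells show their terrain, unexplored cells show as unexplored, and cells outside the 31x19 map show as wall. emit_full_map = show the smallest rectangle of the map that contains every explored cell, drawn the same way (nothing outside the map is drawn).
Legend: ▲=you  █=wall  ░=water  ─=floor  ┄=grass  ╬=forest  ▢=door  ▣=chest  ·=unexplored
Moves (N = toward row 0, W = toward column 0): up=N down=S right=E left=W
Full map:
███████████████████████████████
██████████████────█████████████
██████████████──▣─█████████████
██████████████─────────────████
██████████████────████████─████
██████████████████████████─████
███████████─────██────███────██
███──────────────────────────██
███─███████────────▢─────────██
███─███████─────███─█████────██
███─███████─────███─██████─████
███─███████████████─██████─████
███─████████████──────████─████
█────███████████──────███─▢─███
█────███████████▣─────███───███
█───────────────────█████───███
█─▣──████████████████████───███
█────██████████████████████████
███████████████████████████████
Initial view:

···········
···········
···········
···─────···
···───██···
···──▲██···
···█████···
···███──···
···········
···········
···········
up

···········
···········
···········
···─────···
···─────···
···──▲██···
···───██···
···█████···
···███──···
···········
···········

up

···········
···········
···········
···───██···
···─────···
···──▲──···
···───██···
···───██···
···█████···
···███──···
···········

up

···········
···········
···········
···█████···
···───██···
···──▲──···
···─────···
···───██···
···───██···
···█████···
···███──···

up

···········
···········
···········
···█────···
···█████···
···──▲██···
···─────···
···─────···
···───██···
···───██···
···█████···

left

···········
···········
···········
···██────··
···██████··
···──▲─██··
···──────··
···──────··
····───██··
····───██··
····█████··

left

···········
···········
···········
···███────·
···███████·
···──▲──██·
···───────·
···───────·
·····───██·
·····───██·
·····█████·

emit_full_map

███────
███████
──▲──██
───────
───────
··───██
··───██
··█████
··███──

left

···········
···········
···········
···████────
···████████
···█─▲───██
···────────
···█───────
······───██
······───██
······█████

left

···········
···········
···········
···█████───
···████████
···██▲────█
···────────
···██──────
·······───█
·······───█
·······████

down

···········
···········
···█████───
···████████
···██─────█
···──▲─────
···██──────
···██─────█
·······───█
·······████
·······███─

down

···········
···█████───
···████████
···██─────█
···────────
···██▲─────
···██─────█
···██─────█
·······████
·······███─
···········

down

···█████───
···████████
···██─────█
···────────
···██──────
···██▲────█
···██─────█
···████████
·······███─
···········
···········

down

···████████
···██─────█
···────────
···██──────
···██─────█
···██▲────█
···████████
···███████─
···········
···········
···········

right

··█████████
··██─────██
··─────────
··██───────
··██─────██
··██─▲───██
··█████████
··███████──
···········
···········
···········

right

·█████████·
·██─────██·
·─────────·
·██───────·
·██─────██·
·██──▲──██·
·█████████·
·███████──·
···········
···········
···········

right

█████████··
██─────██··
─────────··
██───────··
██─────██··
██───▲─██··
█████████··
███████──··
···········
···········
···········

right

████████···
█─────██···
────────···
█───────···
█─────██···
█────▲██···
████████···
██████──···
···········
···········
···········

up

████────···
████████···
█─────██···
────────···
█───────···
█────▲██···
█─────██···
████████···
██████──···
···········
···········

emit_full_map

█████────
█████████
██─────██
─────────
██───────
██────▲██
██─────██
█████████
███████──

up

···········
████────···
████████···
█─────██···
────────···
█────▲──···
█─────██···
█─────██···
████████···
██████──···
···········

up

···········
···········
████────···
████████···
█─────██···
─────▲──···
█───────···
█─────██···
█─────██···
████████···
██████──···

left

···········
···········
█████────··
█████████··
██─────██··
─────▲───··
██───────··
██─────██··
██─────██··
█████████··
███████──··

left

···········
···········
·█████────·
·█████████·
·██─────██·
·────▲────·
·██───────·
·██─────██·
·██─────██·
·█████████·
·███████──·

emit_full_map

█████────
█████████
██─────██
────▲────
██───────
██─────██
██─────██
█████████
███████──

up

···········
···········
···········
·█████────·
·█████████·
·██──▲──██·
·─────────·
·██───────·
·██─────██·
·██─────██·
·█████████·

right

···········
···········
···········
█████────··
█████████··
██───▲─██··
─────────··
██───────··
██─────██··
██─────██··
█████████··

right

···········
···········
···········
████────···
████████···
█────▲██···
────────···
█───────···
█─────██···
█─────██···
████████···

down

···········
···········
████────···
████████···
█─────██···
─────▲──···
█───────···
█─────██···
█─────██···
████████···
██████──···

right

···········
···········
███────····
████████···
─────██─···
─────▲──···
────────···
─────███···
─────██····
███████····
█████──····

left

···········
···········
████────···
█████████··
█─────██─··
─────▲───··
█────────··
█─────███··
█─────██···
████████···
██████──···

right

···········
···········
███────····
████████···
─────██─···
─────▲──···
────────···
─────███···
─────██····
███████····
█████──····

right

···········
···········
██────·····
████████···
────██──···
─────▲──···
───────▢···
────███─···
────██·····
██████·····
████──·····

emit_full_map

█████────··
███████████
██─────██──
────────▲──
██────────▢
██─────███─
██─────██··
█████████··
███████──··


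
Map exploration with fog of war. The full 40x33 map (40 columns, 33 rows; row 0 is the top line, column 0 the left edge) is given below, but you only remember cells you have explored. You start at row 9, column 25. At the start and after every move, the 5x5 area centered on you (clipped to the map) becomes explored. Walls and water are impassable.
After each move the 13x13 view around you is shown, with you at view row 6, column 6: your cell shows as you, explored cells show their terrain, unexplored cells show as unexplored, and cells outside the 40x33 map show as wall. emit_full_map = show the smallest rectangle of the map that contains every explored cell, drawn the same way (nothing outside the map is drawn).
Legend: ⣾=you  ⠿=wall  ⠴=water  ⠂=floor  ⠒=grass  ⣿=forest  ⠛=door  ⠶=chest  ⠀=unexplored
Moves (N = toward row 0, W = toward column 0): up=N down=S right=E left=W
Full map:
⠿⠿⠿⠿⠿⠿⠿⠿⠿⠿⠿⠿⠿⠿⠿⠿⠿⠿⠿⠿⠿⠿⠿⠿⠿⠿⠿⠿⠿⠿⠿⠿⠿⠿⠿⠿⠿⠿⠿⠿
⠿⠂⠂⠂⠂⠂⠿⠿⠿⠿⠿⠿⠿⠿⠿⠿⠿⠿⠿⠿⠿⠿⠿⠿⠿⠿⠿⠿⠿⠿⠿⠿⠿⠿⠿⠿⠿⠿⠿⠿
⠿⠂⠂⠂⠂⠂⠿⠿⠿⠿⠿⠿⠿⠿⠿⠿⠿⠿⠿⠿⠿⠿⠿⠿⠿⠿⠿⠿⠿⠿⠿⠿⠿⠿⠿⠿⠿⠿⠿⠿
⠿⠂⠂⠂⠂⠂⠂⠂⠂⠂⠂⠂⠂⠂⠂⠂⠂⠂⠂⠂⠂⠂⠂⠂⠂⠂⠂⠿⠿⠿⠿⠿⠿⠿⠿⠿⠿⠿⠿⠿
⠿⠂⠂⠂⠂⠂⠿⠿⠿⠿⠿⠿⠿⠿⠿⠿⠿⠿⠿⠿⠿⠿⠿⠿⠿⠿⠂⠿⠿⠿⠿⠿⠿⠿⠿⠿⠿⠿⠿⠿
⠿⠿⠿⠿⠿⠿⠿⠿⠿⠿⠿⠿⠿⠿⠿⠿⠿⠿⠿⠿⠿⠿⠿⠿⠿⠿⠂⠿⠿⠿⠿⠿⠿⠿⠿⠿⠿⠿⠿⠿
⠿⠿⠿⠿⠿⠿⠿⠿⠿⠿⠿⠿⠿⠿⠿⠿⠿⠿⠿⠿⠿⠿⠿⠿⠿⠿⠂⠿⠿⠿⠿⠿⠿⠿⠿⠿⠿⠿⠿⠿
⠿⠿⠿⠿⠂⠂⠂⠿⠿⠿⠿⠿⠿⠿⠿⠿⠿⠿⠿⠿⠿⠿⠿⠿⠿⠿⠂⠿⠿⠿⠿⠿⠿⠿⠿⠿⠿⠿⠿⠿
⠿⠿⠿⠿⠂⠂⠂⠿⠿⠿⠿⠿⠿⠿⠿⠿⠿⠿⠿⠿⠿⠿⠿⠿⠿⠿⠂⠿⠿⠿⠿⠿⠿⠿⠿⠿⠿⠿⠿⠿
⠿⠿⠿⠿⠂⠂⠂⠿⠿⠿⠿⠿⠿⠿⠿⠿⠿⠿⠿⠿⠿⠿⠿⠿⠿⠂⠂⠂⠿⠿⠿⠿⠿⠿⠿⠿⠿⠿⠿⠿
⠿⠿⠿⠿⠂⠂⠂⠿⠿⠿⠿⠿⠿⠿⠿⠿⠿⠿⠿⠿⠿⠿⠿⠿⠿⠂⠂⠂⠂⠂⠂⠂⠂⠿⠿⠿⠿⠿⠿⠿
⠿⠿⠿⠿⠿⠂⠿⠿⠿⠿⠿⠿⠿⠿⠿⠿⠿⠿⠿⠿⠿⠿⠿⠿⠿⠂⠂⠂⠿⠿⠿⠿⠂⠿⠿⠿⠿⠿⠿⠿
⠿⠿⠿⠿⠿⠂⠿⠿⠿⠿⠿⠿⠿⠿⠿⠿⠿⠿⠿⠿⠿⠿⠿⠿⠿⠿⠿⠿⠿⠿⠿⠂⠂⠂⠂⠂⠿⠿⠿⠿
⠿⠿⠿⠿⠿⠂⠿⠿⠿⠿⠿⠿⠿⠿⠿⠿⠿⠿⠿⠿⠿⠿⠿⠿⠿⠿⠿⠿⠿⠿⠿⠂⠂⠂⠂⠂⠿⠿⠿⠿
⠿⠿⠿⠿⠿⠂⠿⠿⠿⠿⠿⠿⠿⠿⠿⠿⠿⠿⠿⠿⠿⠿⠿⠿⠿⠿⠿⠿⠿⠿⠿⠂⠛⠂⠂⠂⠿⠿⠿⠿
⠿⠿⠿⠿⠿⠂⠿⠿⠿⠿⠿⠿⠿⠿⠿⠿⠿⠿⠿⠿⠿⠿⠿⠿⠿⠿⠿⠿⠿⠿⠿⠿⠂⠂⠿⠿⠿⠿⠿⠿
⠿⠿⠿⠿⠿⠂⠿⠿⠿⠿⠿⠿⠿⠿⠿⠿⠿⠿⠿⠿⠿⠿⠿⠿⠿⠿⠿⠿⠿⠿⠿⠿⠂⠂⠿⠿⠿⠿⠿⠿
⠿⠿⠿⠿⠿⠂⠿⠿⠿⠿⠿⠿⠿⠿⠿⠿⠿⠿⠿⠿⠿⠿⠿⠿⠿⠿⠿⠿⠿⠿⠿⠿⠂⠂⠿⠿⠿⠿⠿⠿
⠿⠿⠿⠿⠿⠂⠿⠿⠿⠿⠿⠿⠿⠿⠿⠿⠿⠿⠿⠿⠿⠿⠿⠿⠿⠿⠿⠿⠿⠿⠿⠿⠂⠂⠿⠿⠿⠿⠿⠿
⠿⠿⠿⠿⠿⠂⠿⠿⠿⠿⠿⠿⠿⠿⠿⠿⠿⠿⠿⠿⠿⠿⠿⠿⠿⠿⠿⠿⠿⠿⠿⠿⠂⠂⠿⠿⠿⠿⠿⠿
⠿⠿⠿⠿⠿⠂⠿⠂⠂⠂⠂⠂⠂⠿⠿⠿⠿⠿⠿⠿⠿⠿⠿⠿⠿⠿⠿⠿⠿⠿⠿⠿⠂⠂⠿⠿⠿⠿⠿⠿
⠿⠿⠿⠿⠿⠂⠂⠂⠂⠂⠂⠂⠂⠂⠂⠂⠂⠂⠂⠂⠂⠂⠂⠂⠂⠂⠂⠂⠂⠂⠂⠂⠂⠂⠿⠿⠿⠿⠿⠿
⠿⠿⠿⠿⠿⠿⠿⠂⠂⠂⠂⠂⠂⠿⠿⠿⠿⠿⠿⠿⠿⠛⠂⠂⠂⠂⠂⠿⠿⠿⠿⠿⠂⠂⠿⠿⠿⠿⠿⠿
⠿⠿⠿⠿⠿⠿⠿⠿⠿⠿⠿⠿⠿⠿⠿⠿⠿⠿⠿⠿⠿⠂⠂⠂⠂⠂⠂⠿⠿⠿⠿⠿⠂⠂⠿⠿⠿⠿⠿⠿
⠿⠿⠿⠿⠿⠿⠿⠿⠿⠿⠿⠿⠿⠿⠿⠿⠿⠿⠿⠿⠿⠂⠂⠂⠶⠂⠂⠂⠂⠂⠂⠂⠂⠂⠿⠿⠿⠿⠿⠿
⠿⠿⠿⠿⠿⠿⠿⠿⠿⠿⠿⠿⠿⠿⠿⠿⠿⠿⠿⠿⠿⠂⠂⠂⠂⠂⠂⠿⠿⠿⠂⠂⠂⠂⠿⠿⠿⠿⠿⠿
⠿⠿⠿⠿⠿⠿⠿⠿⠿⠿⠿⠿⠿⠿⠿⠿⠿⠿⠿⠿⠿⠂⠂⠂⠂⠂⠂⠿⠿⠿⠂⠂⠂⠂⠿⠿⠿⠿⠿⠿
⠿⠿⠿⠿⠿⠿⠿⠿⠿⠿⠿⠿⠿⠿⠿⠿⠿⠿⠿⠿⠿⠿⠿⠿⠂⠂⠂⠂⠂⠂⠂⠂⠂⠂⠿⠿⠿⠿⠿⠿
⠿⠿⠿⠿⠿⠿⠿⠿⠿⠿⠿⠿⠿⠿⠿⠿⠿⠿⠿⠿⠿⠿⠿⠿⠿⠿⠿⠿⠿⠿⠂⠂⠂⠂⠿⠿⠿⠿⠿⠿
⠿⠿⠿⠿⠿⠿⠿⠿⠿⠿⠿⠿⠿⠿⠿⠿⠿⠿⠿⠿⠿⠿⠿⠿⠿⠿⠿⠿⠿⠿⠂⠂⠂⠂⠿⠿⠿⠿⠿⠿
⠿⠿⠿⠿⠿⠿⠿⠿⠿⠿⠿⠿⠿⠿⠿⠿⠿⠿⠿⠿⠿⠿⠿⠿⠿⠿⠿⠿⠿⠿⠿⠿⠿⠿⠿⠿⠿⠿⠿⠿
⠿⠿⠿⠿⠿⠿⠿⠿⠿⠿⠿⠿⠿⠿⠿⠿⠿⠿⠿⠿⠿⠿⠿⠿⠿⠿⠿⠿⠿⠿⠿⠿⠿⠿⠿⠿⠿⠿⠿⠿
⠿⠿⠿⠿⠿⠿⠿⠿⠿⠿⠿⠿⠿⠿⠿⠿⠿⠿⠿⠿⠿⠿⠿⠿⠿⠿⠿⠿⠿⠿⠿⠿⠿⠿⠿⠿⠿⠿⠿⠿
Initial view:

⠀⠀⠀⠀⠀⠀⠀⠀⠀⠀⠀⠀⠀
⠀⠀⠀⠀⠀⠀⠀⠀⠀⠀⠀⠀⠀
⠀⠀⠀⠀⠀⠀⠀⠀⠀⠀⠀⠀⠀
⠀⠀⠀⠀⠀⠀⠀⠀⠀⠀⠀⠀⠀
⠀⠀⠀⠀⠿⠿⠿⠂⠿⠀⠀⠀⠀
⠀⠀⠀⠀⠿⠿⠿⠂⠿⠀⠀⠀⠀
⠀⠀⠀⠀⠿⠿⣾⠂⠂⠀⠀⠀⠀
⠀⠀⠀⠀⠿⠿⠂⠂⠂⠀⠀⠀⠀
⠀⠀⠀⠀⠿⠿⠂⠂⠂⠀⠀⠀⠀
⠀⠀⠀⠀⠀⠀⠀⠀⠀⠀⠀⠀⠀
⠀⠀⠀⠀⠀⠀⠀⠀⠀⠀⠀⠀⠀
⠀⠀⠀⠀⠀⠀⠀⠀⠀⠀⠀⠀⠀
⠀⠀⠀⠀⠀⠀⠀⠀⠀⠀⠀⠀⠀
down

⠀⠀⠀⠀⠀⠀⠀⠀⠀⠀⠀⠀⠀
⠀⠀⠀⠀⠀⠀⠀⠀⠀⠀⠀⠀⠀
⠀⠀⠀⠀⠀⠀⠀⠀⠀⠀⠀⠀⠀
⠀⠀⠀⠀⠿⠿⠿⠂⠿⠀⠀⠀⠀
⠀⠀⠀⠀⠿⠿⠿⠂⠿⠀⠀⠀⠀
⠀⠀⠀⠀⠿⠿⠂⠂⠂⠀⠀⠀⠀
⠀⠀⠀⠀⠿⠿⣾⠂⠂⠀⠀⠀⠀
⠀⠀⠀⠀⠿⠿⠂⠂⠂⠀⠀⠀⠀
⠀⠀⠀⠀⠿⠿⠿⠿⠿⠀⠀⠀⠀
⠀⠀⠀⠀⠀⠀⠀⠀⠀⠀⠀⠀⠀
⠀⠀⠀⠀⠀⠀⠀⠀⠀⠀⠀⠀⠀
⠀⠀⠀⠀⠀⠀⠀⠀⠀⠀⠀⠀⠀
⠀⠀⠀⠀⠀⠀⠀⠀⠀⠀⠀⠀⠀

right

⠀⠀⠀⠀⠀⠀⠀⠀⠀⠀⠀⠀⠀
⠀⠀⠀⠀⠀⠀⠀⠀⠀⠀⠀⠀⠀
⠀⠀⠀⠀⠀⠀⠀⠀⠀⠀⠀⠀⠀
⠀⠀⠀⠿⠿⠿⠂⠿⠀⠀⠀⠀⠀
⠀⠀⠀⠿⠿⠿⠂⠿⠿⠀⠀⠀⠀
⠀⠀⠀⠿⠿⠂⠂⠂⠿⠀⠀⠀⠀
⠀⠀⠀⠿⠿⠂⣾⠂⠂⠀⠀⠀⠀
⠀⠀⠀⠿⠿⠂⠂⠂⠿⠀⠀⠀⠀
⠀⠀⠀⠿⠿⠿⠿⠿⠿⠀⠀⠀⠀
⠀⠀⠀⠀⠀⠀⠀⠀⠀⠀⠀⠀⠀
⠀⠀⠀⠀⠀⠀⠀⠀⠀⠀⠀⠀⠀
⠀⠀⠀⠀⠀⠀⠀⠀⠀⠀⠀⠀⠀
⠀⠀⠀⠀⠀⠀⠀⠀⠀⠀⠀⠀⠀

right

⠀⠀⠀⠀⠀⠀⠀⠀⠀⠀⠀⠀⠀
⠀⠀⠀⠀⠀⠀⠀⠀⠀⠀⠀⠀⠀
⠀⠀⠀⠀⠀⠀⠀⠀⠀⠀⠀⠀⠀
⠀⠀⠿⠿⠿⠂⠿⠀⠀⠀⠀⠀⠀
⠀⠀⠿⠿⠿⠂⠿⠿⠿⠀⠀⠀⠀
⠀⠀⠿⠿⠂⠂⠂⠿⠿⠀⠀⠀⠀
⠀⠀⠿⠿⠂⠂⣾⠂⠂⠀⠀⠀⠀
⠀⠀⠿⠿⠂⠂⠂⠿⠿⠀⠀⠀⠀
⠀⠀⠿⠿⠿⠿⠿⠿⠿⠀⠀⠀⠀
⠀⠀⠀⠀⠀⠀⠀⠀⠀⠀⠀⠀⠀
⠀⠀⠀⠀⠀⠀⠀⠀⠀⠀⠀⠀⠀
⠀⠀⠀⠀⠀⠀⠀⠀⠀⠀⠀⠀⠀
⠀⠀⠀⠀⠀⠀⠀⠀⠀⠀⠀⠀⠀

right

⠀⠀⠀⠀⠀⠀⠀⠀⠀⠀⠀⠀⠀
⠀⠀⠀⠀⠀⠀⠀⠀⠀⠀⠀⠀⠀
⠀⠀⠀⠀⠀⠀⠀⠀⠀⠀⠀⠀⠀
⠀⠿⠿⠿⠂⠿⠀⠀⠀⠀⠀⠀⠀
⠀⠿⠿⠿⠂⠿⠿⠿⠿⠀⠀⠀⠀
⠀⠿⠿⠂⠂⠂⠿⠿⠿⠀⠀⠀⠀
⠀⠿⠿⠂⠂⠂⣾⠂⠂⠀⠀⠀⠀
⠀⠿⠿⠂⠂⠂⠿⠿⠿⠀⠀⠀⠀
⠀⠿⠿⠿⠿⠿⠿⠿⠿⠀⠀⠀⠀
⠀⠀⠀⠀⠀⠀⠀⠀⠀⠀⠀⠀⠀
⠀⠀⠀⠀⠀⠀⠀⠀⠀⠀⠀⠀⠀
⠀⠀⠀⠀⠀⠀⠀⠀⠀⠀⠀⠀⠀
⠀⠀⠀⠀⠀⠀⠀⠀⠀⠀⠀⠀⠀

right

⠀⠀⠀⠀⠀⠀⠀⠀⠀⠀⠀⠀⠀
⠀⠀⠀⠀⠀⠀⠀⠀⠀⠀⠀⠀⠀
⠀⠀⠀⠀⠀⠀⠀⠀⠀⠀⠀⠀⠀
⠿⠿⠿⠂⠿⠀⠀⠀⠀⠀⠀⠀⠀
⠿⠿⠿⠂⠿⠿⠿⠿⠿⠀⠀⠀⠀
⠿⠿⠂⠂⠂⠿⠿⠿⠿⠀⠀⠀⠀
⠿⠿⠂⠂⠂⠂⣾⠂⠂⠀⠀⠀⠀
⠿⠿⠂⠂⠂⠿⠿⠿⠿⠀⠀⠀⠀
⠿⠿⠿⠿⠿⠿⠿⠿⠂⠀⠀⠀⠀
⠀⠀⠀⠀⠀⠀⠀⠀⠀⠀⠀⠀⠀
⠀⠀⠀⠀⠀⠀⠀⠀⠀⠀⠀⠀⠀
⠀⠀⠀⠀⠀⠀⠀⠀⠀⠀⠀⠀⠀
⠀⠀⠀⠀⠀⠀⠀⠀⠀⠀⠀⠀⠀

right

⠀⠀⠀⠀⠀⠀⠀⠀⠀⠀⠀⠀⠀
⠀⠀⠀⠀⠀⠀⠀⠀⠀⠀⠀⠀⠀
⠀⠀⠀⠀⠀⠀⠀⠀⠀⠀⠀⠀⠀
⠿⠿⠂⠿⠀⠀⠀⠀⠀⠀⠀⠀⠀
⠿⠿⠂⠿⠿⠿⠿⠿⠿⠀⠀⠀⠀
⠿⠂⠂⠂⠿⠿⠿⠿⠿⠀⠀⠀⠀
⠿⠂⠂⠂⠂⠂⣾⠂⠂⠀⠀⠀⠀
⠿⠂⠂⠂⠿⠿⠿⠿⠂⠀⠀⠀⠀
⠿⠿⠿⠿⠿⠿⠿⠂⠂⠀⠀⠀⠀
⠀⠀⠀⠀⠀⠀⠀⠀⠀⠀⠀⠀⠀
⠀⠀⠀⠀⠀⠀⠀⠀⠀⠀⠀⠀⠀
⠀⠀⠀⠀⠀⠀⠀⠀⠀⠀⠀⠀⠀
⠀⠀⠀⠀⠀⠀⠀⠀⠀⠀⠀⠀⠀

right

⠀⠀⠀⠀⠀⠀⠀⠀⠀⠀⠀⠀⠀
⠀⠀⠀⠀⠀⠀⠀⠀⠀⠀⠀⠀⠀
⠀⠀⠀⠀⠀⠀⠀⠀⠀⠀⠀⠀⠀
⠿⠂⠿⠀⠀⠀⠀⠀⠀⠀⠀⠀⠀
⠿⠂⠿⠿⠿⠿⠿⠿⠿⠀⠀⠀⠀
⠂⠂⠂⠿⠿⠿⠿⠿⠿⠀⠀⠀⠀
⠂⠂⠂⠂⠂⠂⣾⠂⠿⠀⠀⠀⠀
⠂⠂⠂⠿⠿⠿⠿⠂⠿⠀⠀⠀⠀
⠿⠿⠿⠿⠿⠿⠂⠂⠂⠀⠀⠀⠀
⠀⠀⠀⠀⠀⠀⠀⠀⠀⠀⠀⠀⠀
⠀⠀⠀⠀⠀⠀⠀⠀⠀⠀⠀⠀⠀
⠀⠀⠀⠀⠀⠀⠀⠀⠀⠀⠀⠀⠀
⠀⠀⠀⠀⠀⠀⠀⠀⠀⠀⠀⠀⠀

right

⠀⠀⠀⠀⠀⠀⠀⠀⠀⠀⠀⠀⠀
⠀⠀⠀⠀⠀⠀⠀⠀⠀⠀⠀⠀⠀
⠀⠀⠀⠀⠀⠀⠀⠀⠀⠀⠀⠀⠀
⠂⠿⠀⠀⠀⠀⠀⠀⠀⠀⠀⠀⠀
⠂⠿⠿⠿⠿⠿⠿⠿⠿⠀⠀⠀⠀
⠂⠂⠿⠿⠿⠿⠿⠿⠿⠀⠀⠀⠀
⠂⠂⠂⠂⠂⠂⣾⠿⠿⠀⠀⠀⠀
⠂⠂⠿⠿⠿⠿⠂⠿⠿⠀⠀⠀⠀
⠿⠿⠿⠿⠿⠂⠂⠂⠂⠀⠀⠀⠀
⠀⠀⠀⠀⠀⠀⠀⠀⠀⠀⠀⠀⠀
⠀⠀⠀⠀⠀⠀⠀⠀⠀⠀⠀⠀⠀
⠀⠀⠀⠀⠀⠀⠀⠀⠀⠀⠀⠀⠀
⠀⠀⠀⠀⠀⠀⠀⠀⠀⠀⠀⠀⠀

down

⠀⠀⠀⠀⠀⠀⠀⠀⠀⠀⠀⠀⠀
⠀⠀⠀⠀⠀⠀⠀⠀⠀⠀⠀⠀⠀
⠂⠿⠀⠀⠀⠀⠀⠀⠀⠀⠀⠀⠀
⠂⠿⠿⠿⠿⠿⠿⠿⠿⠀⠀⠀⠀
⠂⠂⠿⠿⠿⠿⠿⠿⠿⠀⠀⠀⠀
⠂⠂⠂⠂⠂⠂⠂⠿⠿⠀⠀⠀⠀
⠂⠂⠿⠿⠿⠿⣾⠿⠿⠀⠀⠀⠀
⠿⠿⠿⠿⠿⠂⠂⠂⠂⠀⠀⠀⠀
⠀⠀⠀⠀⠿⠂⠂⠂⠂⠀⠀⠀⠀
⠀⠀⠀⠀⠀⠀⠀⠀⠀⠀⠀⠀⠀
⠀⠀⠀⠀⠀⠀⠀⠀⠀⠀⠀⠀⠀
⠀⠀⠀⠀⠀⠀⠀⠀⠀⠀⠀⠀⠀
⠀⠀⠀⠀⠀⠀⠀⠀⠀⠀⠀⠀⠀

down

⠀⠀⠀⠀⠀⠀⠀⠀⠀⠀⠀⠀⠀
⠂⠿⠀⠀⠀⠀⠀⠀⠀⠀⠀⠀⠀
⠂⠿⠿⠿⠿⠿⠿⠿⠿⠀⠀⠀⠀
⠂⠂⠿⠿⠿⠿⠿⠿⠿⠀⠀⠀⠀
⠂⠂⠂⠂⠂⠂⠂⠿⠿⠀⠀⠀⠀
⠂⠂⠿⠿⠿⠿⠂⠿⠿⠀⠀⠀⠀
⠿⠿⠿⠿⠿⠂⣾⠂⠂⠀⠀⠀⠀
⠀⠀⠀⠀⠿⠂⠂⠂⠂⠀⠀⠀⠀
⠀⠀⠀⠀⠿⠂⠛⠂⠂⠀⠀⠀⠀
⠀⠀⠀⠀⠀⠀⠀⠀⠀⠀⠀⠀⠀
⠀⠀⠀⠀⠀⠀⠀⠀⠀⠀⠀⠀⠀
⠀⠀⠀⠀⠀⠀⠀⠀⠀⠀⠀⠀⠀
⠀⠀⠀⠀⠀⠀⠀⠀⠀⠀⠀⠀⠀

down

⠂⠿⠀⠀⠀⠀⠀⠀⠀⠀⠀⠀⠀
⠂⠿⠿⠿⠿⠿⠿⠿⠿⠀⠀⠀⠀
⠂⠂⠿⠿⠿⠿⠿⠿⠿⠀⠀⠀⠀
⠂⠂⠂⠂⠂⠂⠂⠿⠿⠀⠀⠀⠀
⠂⠂⠿⠿⠿⠿⠂⠿⠿⠀⠀⠀⠀
⠿⠿⠿⠿⠿⠂⠂⠂⠂⠀⠀⠀⠀
⠀⠀⠀⠀⠿⠂⣾⠂⠂⠀⠀⠀⠀
⠀⠀⠀⠀⠿⠂⠛⠂⠂⠀⠀⠀⠀
⠀⠀⠀⠀⠿⠿⠂⠂⠿⠀⠀⠀⠀
⠀⠀⠀⠀⠀⠀⠀⠀⠀⠀⠀⠀⠀
⠀⠀⠀⠀⠀⠀⠀⠀⠀⠀⠀⠀⠀
⠀⠀⠀⠀⠀⠀⠀⠀⠀⠀⠀⠀⠀
⠀⠀⠀⠀⠀⠀⠀⠀⠀⠀⠀⠀⠀

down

⠂⠿⠿⠿⠿⠿⠿⠿⠿⠀⠀⠀⠀
⠂⠂⠿⠿⠿⠿⠿⠿⠿⠀⠀⠀⠀
⠂⠂⠂⠂⠂⠂⠂⠿⠿⠀⠀⠀⠀
⠂⠂⠿⠿⠿⠿⠂⠿⠿⠀⠀⠀⠀
⠿⠿⠿⠿⠿⠂⠂⠂⠂⠀⠀⠀⠀
⠀⠀⠀⠀⠿⠂⠂⠂⠂⠀⠀⠀⠀
⠀⠀⠀⠀⠿⠂⣾⠂⠂⠀⠀⠀⠀
⠀⠀⠀⠀⠿⠿⠂⠂⠿⠀⠀⠀⠀
⠀⠀⠀⠀⠿⠿⠂⠂⠿⠀⠀⠀⠀
⠀⠀⠀⠀⠀⠀⠀⠀⠀⠀⠀⠀⠀
⠀⠀⠀⠀⠀⠀⠀⠀⠀⠀⠀⠀⠀
⠀⠀⠀⠀⠀⠀⠀⠀⠀⠀⠀⠀⠀
⠀⠀⠀⠀⠀⠀⠀⠀⠀⠀⠀⠀⠀

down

⠂⠂⠿⠿⠿⠿⠿⠿⠿⠀⠀⠀⠀
⠂⠂⠂⠂⠂⠂⠂⠿⠿⠀⠀⠀⠀
⠂⠂⠿⠿⠿⠿⠂⠿⠿⠀⠀⠀⠀
⠿⠿⠿⠿⠿⠂⠂⠂⠂⠀⠀⠀⠀
⠀⠀⠀⠀⠿⠂⠂⠂⠂⠀⠀⠀⠀
⠀⠀⠀⠀⠿⠂⠛⠂⠂⠀⠀⠀⠀
⠀⠀⠀⠀⠿⠿⣾⠂⠿⠀⠀⠀⠀
⠀⠀⠀⠀⠿⠿⠂⠂⠿⠀⠀⠀⠀
⠀⠀⠀⠀⠿⠿⠂⠂⠿⠀⠀⠀⠀
⠀⠀⠀⠀⠀⠀⠀⠀⠀⠀⠀⠀⠀
⠀⠀⠀⠀⠀⠀⠀⠀⠀⠀⠀⠀⠀
⠀⠀⠀⠀⠀⠀⠀⠀⠀⠀⠀⠀⠀
⠀⠀⠀⠀⠀⠀⠀⠀⠀⠀⠀⠀⠀

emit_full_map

⠿⠿⠿⠂⠿⠀⠀⠀⠀⠀⠀⠀
⠿⠿⠿⠂⠿⠿⠿⠿⠿⠿⠿⠿
⠿⠿⠂⠂⠂⠿⠿⠿⠿⠿⠿⠿
⠿⠿⠂⠂⠂⠂⠂⠂⠂⠂⠿⠿
⠿⠿⠂⠂⠂⠿⠿⠿⠿⠂⠿⠿
⠿⠿⠿⠿⠿⠿⠿⠿⠂⠂⠂⠂
⠀⠀⠀⠀⠀⠀⠀⠿⠂⠂⠂⠂
⠀⠀⠀⠀⠀⠀⠀⠿⠂⠛⠂⠂
⠀⠀⠀⠀⠀⠀⠀⠿⠿⣾⠂⠿
⠀⠀⠀⠀⠀⠀⠀⠿⠿⠂⠂⠿
⠀⠀⠀⠀⠀⠀⠀⠿⠿⠂⠂⠿

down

⠂⠂⠂⠂⠂⠂⠂⠿⠿⠀⠀⠀⠀
⠂⠂⠿⠿⠿⠿⠂⠿⠿⠀⠀⠀⠀
⠿⠿⠿⠿⠿⠂⠂⠂⠂⠀⠀⠀⠀
⠀⠀⠀⠀⠿⠂⠂⠂⠂⠀⠀⠀⠀
⠀⠀⠀⠀⠿⠂⠛⠂⠂⠀⠀⠀⠀
⠀⠀⠀⠀⠿⠿⠂⠂⠿⠀⠀⠀⠀
⠀⠀⠀⠀⠿⠿⣾⠂⠿⠀⠀⠀⠀
⠀⠀⠀⠀⠿⠿⠂⠂⠿⠀⠀⠀⠀
⠀⠀⠀⠀⠿⠿⠂⠂⠿⠀⠀⠀⠀
⠀⠀⠀⠀⠀⠀⠀⠀⠀⠀⠀⠀⠀
⠀⠀⠀⠀⠀⠀⠀⠀⠀⠀⠀⠀⠀
⠀⠀⠀⠀⠀⠀⠀⠀⠀⠀⠀⠀⠀
⠀⠀⠀⠀⠀⠀⠀⠀⠀⠀⠀⠀⠀

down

⠂⠂⠿⠿⠿⠿⠂⠿⠿⠀⠀⠀⠀
⠿⠿⠿⠿⠿⠂⠂⠂⠂⠀⠀⠀⠀
⠀⠀⠀⠀⠿⠂⠂⠂⠂⠀⠀⠀⠀
⠀⠀⠀⠀⠿⠂⠛⠂⠂⠀⠀⠀⠀
⠀⠀⠀⠀⠿⠿⠂⠂⠿⠀⠀⠀⠀
⠀⠀⠀⠀⠿⠿⠂⠂⠿⠀⠀⠀⠀
⠀⠀⠀⠀⠿⠿⣾⠂⠿⠀⠀⠀⠀
⠀⠀⠀⠀⠿⠿⠂⠂⠿⠀⠀⠀⠀
⠀⠀⠀⠀⠿⠿⠂⠂⠿⠀⠀⠀⠀
⠀⠀⠀⠀⠀⠀⠀⠀⠀⠀⠀⠀⠀
⠀⠀⠀⠀⠀⠀⠀⠀⠀⠀⠀⠀⠀
⠀⠀⠀⠀⠀⠀⠀⠀⠀⠀⠀⠀⠀
⠀⠀⠀⠀⠀⠀⠀⠀⠀⠀⠀⠀⠀

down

⠿⠿⠿⠿⠿⠂⠂⠂⠂⠀⠀⠀⠀
⠀⠀⠀⠀⠿⠂⠂⠂⠂⠀⠀⠀⠀
⠀⠀⠀⠀⠿⠂⠛⠂⠂⠀⠀⠀⠀
⠀⠀⠀⠀⠿⠿⠂⠂⠿⠀⠀⠀⠀
⠀⠀⠀⠀⠿⠿⠂⠂⠿⠀⠀⠀⠀
⠀⠀⠀⠀⠿⠿⠂⠂⠿⠀⠀⠀⠀
⠀⠀⠀⠀⠿⠿⣾⠂⠿⠀⠀⠀⠀
⠀⠀⠀⠀⠿⠿⠂⠂⠿⠀⠀⠀⠀
⠀⠀⠀⠀⠿⠿⠂⠂⠿⠀⠀⠀⠀
⠀⠀⠀⠀⠀⠀⠀⠀⠀⠀⠀⠀⠀
⠀⠀⠀⠀⠀⠀⠀⠀⠀⠀⠀⠀⠀
⠀⠀⠀⠀⠀⠀⠀⠀⠀⠀⠀⠀⠀
⠀⠀⠀⠀⠀⠀⠀⠀⠀⠀⠀⠀⠀

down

⠀⠀⠀⠀⠿⠂⠂⠂⠂⠀⠀⠀⠀
⠀⠀⠀⠀⠿⠂⠛⠂⠂⠀⠀⠀⠀
⠀⠀⠀⠀⠿⠿⠂⠂⠿⠀⠀⠀⠀
⠀⠀⠀⠀⠿⠿⠂⠂⠿⠀⠀⠀⠀
⠀⠀⠀⠀⠿⠿⠂⠂⠿⠀⠀⠀⠀
⠀⠀⠀⠀⠿⠿⠂⠂⠿⠀⠀⠀⠀
⠀⠀⠀⠀⠿⠿⣾⠂⠿⠀⠀⠀⠀
⠀⠀⠀⠀⠿⠿⠂⠂⠿⠀⠀⠀⠀
⠀⠀⠀⠀⠂⠂⠂⠂⠿⠀⠀⠀⠀
⠀⠀⠀⠀⠀⠀⠀⠀⠀⠀⠀⠀⠀
⠀⠀⠀⠀⠀⠀⠀⠀⠀⠀⠀⠀⠀
⠀⠀⠀⠀⠀⠀⠀⠀⠀⠀⠀⠀⠀
⠀⠀⠀⠀⠀⠀⠀⠀⠀⠀⠀⠀⠀

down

⠀⠀⠀⠀⠿⠂⠛⠂⠂⠀⠀⠀⠀
⠀⠀⠀⠀⠿⠿⠂⠂⠿⠀⠀⠀⠀
⠀⠀⠀⠀⠿⠿⠂⠂⠿⠀⠀⠀⠀
⠀⠀⠀⠀⠿⠿⠂⠂⠿⠀⠀⠀⠀
⠀⠀⠀⠀⠿⠿⠂⠂⠿⠀⠀⠀⠀
⠀⠀⠀⠀⠿⠿⠂⠂⠿⠀⠀⠀⠀
⠀⠀⠀⠀⠿⠿⣾⠂⠿⠀⠀⠀⠀
⠀⠀⠀⠀⠂⠂⠂⠂⠿⠀⠀⠀⠀
⠀⠀⠀⠀⠿⠿⠂⠂⠿⠀⠀⠀⠀
⠀⠀⠀⠀⠀⠀⠀⠀⠀⠀⠀⠀⠀
⠀⠀⠀⠀⠀⠀⠀⠀⠀⠀⠀⠀⠀
⠀⠀⠀⠀⠀⠀⠀⠀⠀⠀⠀⠀⠀
⠀⠀⠀⠀⠀⠀⠀⠀⠀⠀⠀⠀⠀

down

⠀⠀⠀⠀⠿⠿⠂⠂⠿⠀⠀⠀⠀
⠀⠀⠀⠀⠿⠿⠂⠂⠿⠀⠀⠀⠀
⠀⠀⠀⠀⠿⠿⠂⠂⠿⠀⠀⠀⠀
⠀⠀⠀⠀⠿⠿⠂⠂⠿⠀⠀⠀⠀
⠀⠀⠀⠀⠿⠿⠂⠂⠿⠀⠀⠀⠀
⠀⠀⠀⠀⠿⠿⠂⠂⠿⠀⠀⠀⠀
⠀⠀⠀⠀⠂⠂⣾⠂⠿⠀⠀⠀⠀
⠀⠀⠀⠀⠿⠿⠂⠂⠿⠀⠀⠀⠀
⠀⠀⠀⠀⠿⠿⠂⠂⠿⠀⠀⠀⠀
⠀⠀⠀⠀⠀⠀⠀⠀⠀⠀⠀⠀⠀
⠀⠀⠀⠀⠀⠀⠀⠀⠀⠀⠀⠀⠀
⠀⠀⠀⠀⠀⠀⠀⠀⠀⠀⠀⠀⠀
⠀⠀⠀⠀⠀⠀⠀⠀⠀⠀⠀⠀⠀

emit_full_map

⠿⠿⠿⠂⠿⠀⠀⠀⠀⠀⠀⠀
⠿⠿⠿⠂⠿⠿⠿⠿⠿⠿⠿⠿
⠿⠿⠂⠂⠂⠿⠿⠿⠿⠿⠿⠿
⠿⠿⠂⠂⠂⠂⠂⠂⠂⠂⠿⠿
⠿⠿⠂⠂⠂⠿⠿⠿⠿⠂⠿⠿
⠿⠿⠿⠿⠿⠿⠿⠿⠂⠂⠂⠂
⠀⠀⠀⠀⠀⠀⠀⠿⠂⠂⠂⠂
⠀⠀⠀⠀⠀⠀⠀⠿⠂⠛⠂⠂
⠀⠀⠀⠀⠀⠀⠀⠿⠿⠂⠂⠿
⠀⠀⠀⠀⠀⠀⠀⠿⠿⠂⠂⠿
⠀⠀⠀⠀⠀⠀⠀⠿⠿⠂⠂⠿
⠀⠀⠀⠀⠀⠀⠀⠿⠿⠂⠂⠿
⠀⠀⠀⠀⠀⠀⠀⠿⠿⠂⠂⠿
⠀⠀⠀⠀⠀⠀⠀⠿⠿⠂⠂⠿
⠀⠀⠀⠀⠀⠀⠀⠂⠂⣾⠂⠿
⠀⠀⠀⠀⠀⠀⠀⠿⠿⠂⠂⠿
⠀⠀⠀⠀⠀⠀⠀⠿⠿⠂⠂⠿

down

⠀⠀⠀⠀⠿⠿⠂⠂⠿⠀⠀⠀⠀
⠀⠀⠀⠀⠿⠿⠂⠂⠿⠀⠀⠀⠀
⠀⠀⠀⠀⠿⠿⠂⠂⠿⠀⠀⠀⠀
⠀⠀⠀⠀⠿⠿⠂⠂⠿⠀⠀⠀⠀
⠀⠀⠀⠀⠿⠿⠂⠂⠿⠀⠀⠀⠀
⠀⠀⠀⠀⠂⠂⠂⠂⠿⠀⠀⠀⠀
⠀⠀⠀⠀⠿⠿⣾⠂⠿⠀⠀⠀⠀
⠀⠀⠀⠀⠿⠿⠂⠂⠿⠀⠀⠀⠀
⠀⠀⠀⠀⠂⠂⠂⠂⠿⠀⠀⠀⠀
⠀⠀⠀⠀⠀⠀⠀⠀⠀⠀⠀⠀⠀
⠀⠀⠀⠀⠀⠀⠀⠀⠀⠀⠀⠀⠀
⠀⠀⠀⠀⠀⠀⠀⠀⠀⠀⠀⠀⠀
⠀⠀⠀⠀⠀⠀⠀⠀⠀⠀⠀⠀⠀

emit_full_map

⠿⠿⠿⠂⠿⠀⠀⠀⠀⠀⠀⠀
⠿⠿⠿⠂⠿⠿⠿⠿⠿⠿⠿⠿
⠿⠿⠂⠂⠂⠿⠿⠿⠿⠿⠿⠿
⠿⠿⠂⠂⠂⠂⠂⠂⠂⠂⠿⠿
⠿⠿⠂⠂⠂⠿⠿⠿⠿⠂⠿⠿
⠿⠿⠿⠿⠿⠿⠿⠿⠂⠂⠂⠂
⠀⠀⠀⠀⠀⠀⠀⠿⠂⠂⠂⠂
⠀⠀⠀⠀⠀⠀⠀⠿⠂⠛⠂⠂
⠀⠀⠀⠀⠀⠀⠀⠿⠿⠂⠂⠿
⠀⠀⠀⠀⠀⠀⠀⠿⠿⠂⠂⠿
⠀⠀⠀⠀⠀⠀⠀⠿⠿⠂⠂⠿
⠀⠀⠀⠀⠀⠀⠀⠿⠿⠂⠂⠿
⠀⠀⠀⠀⠀⠀⠀⠿⠿⠂⠂⠿
⠀⠀⠀⠀⠀⠀⠀⠿⠿⠂⠂⠿
⠀⠀⠀⠀⠀⠀⠀⠂⠂⠂⠂⠿
⠀⠀⠀⠀⠀⠀⠀⠿⠿⣾⠂⠿
⠀⠀⠀⠀⠀⠀⠀⠿⠿⠂⠂⠿
⠀⠀⠀⠀⠀⠀⠀⠂⠂⠂⠂⠿


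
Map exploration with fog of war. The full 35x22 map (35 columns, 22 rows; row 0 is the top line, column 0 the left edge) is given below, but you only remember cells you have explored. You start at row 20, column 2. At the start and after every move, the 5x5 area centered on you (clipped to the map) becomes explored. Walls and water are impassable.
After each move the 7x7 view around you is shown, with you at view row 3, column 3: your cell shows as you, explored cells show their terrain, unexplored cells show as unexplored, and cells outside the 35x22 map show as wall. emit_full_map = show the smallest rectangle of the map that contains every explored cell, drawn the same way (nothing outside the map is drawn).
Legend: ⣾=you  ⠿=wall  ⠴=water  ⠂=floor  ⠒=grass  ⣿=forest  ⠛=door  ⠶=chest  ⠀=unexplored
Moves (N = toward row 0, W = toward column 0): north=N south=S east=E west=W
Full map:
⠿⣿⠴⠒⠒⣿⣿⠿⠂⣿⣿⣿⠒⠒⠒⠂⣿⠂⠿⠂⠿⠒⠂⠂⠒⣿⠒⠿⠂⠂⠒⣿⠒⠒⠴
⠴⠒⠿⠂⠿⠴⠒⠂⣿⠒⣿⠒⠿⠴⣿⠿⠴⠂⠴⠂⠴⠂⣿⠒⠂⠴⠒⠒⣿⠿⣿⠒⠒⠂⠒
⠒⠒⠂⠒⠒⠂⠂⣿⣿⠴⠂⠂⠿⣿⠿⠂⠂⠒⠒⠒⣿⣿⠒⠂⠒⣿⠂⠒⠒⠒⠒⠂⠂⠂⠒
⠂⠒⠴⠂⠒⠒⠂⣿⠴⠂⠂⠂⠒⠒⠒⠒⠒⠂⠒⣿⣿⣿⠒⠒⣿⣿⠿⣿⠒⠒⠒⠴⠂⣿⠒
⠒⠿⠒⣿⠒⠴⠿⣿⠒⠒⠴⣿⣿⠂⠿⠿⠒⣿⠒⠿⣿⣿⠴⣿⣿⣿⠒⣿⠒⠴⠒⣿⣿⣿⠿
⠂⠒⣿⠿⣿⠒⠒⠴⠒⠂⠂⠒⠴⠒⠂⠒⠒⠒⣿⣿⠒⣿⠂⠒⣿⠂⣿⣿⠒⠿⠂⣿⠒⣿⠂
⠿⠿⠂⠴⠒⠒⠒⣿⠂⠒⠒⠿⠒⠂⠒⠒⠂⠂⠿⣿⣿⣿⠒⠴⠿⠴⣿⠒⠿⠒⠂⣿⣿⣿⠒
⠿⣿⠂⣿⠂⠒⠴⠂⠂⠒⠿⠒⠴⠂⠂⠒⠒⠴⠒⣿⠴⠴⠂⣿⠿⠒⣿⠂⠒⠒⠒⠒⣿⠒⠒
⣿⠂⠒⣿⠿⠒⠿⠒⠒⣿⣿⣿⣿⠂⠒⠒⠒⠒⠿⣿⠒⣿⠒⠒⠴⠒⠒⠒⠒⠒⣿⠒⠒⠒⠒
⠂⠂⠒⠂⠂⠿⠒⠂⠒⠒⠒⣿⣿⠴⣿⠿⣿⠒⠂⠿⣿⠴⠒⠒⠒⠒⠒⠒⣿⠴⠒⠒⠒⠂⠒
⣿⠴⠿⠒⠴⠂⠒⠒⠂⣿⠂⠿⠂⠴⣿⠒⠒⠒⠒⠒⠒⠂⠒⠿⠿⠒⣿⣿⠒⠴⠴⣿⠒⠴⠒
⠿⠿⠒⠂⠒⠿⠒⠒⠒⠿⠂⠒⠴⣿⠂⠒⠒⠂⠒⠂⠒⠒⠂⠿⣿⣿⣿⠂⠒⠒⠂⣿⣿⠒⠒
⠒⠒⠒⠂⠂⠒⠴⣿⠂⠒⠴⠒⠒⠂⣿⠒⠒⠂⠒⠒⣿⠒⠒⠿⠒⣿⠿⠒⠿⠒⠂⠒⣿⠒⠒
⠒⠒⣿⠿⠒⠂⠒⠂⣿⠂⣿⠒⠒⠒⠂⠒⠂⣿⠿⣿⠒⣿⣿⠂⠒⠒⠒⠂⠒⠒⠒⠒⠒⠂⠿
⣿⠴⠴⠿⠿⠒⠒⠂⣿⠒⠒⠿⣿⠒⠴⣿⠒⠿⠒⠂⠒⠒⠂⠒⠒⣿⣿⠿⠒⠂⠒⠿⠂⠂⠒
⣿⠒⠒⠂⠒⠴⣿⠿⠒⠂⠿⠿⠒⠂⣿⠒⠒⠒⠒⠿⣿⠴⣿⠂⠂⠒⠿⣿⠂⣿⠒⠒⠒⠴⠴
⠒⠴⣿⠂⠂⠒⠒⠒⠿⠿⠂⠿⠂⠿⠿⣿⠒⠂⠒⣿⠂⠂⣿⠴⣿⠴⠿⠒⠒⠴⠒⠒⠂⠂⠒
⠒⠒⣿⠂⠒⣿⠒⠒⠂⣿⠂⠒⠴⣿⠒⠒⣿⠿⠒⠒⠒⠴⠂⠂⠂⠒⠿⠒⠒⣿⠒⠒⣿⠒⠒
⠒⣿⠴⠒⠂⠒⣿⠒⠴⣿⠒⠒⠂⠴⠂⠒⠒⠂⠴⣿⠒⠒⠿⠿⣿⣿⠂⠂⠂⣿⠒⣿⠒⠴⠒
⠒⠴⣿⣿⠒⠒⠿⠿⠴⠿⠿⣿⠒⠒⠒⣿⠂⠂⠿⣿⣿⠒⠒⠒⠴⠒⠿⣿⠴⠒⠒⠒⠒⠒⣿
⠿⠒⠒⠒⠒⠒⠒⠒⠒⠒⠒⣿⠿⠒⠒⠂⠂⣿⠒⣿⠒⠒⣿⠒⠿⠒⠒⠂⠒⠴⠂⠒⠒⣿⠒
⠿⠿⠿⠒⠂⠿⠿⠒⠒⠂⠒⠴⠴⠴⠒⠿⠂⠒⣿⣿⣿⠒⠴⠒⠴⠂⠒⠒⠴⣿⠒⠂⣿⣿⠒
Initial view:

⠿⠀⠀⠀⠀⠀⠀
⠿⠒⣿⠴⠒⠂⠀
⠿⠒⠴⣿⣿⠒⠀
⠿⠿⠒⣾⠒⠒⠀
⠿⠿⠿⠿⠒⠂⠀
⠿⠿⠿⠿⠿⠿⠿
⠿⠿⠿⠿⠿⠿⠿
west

⠿⠿⠀⠀⠀⠀⠀
⠿⠿⠒⣿⠴⠒⠂
⠿⠿⠒⠴⣿⣿⠒
⠿⠿⠿⣾⠒⠒⠒
⠿⠿⠿⠿⠿⠒⠂
⠿⠿⠿⠿⠿⠿⠿
⠿⠿⠿⠿⠿⠿⠿

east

⠿⠀⠀⠀⠀⠀⠀
⠿⠒⣿⠴⠒⠂⠀
⠿⠒⠴⣿⣿⠒⠀
⠿⠿⠒⣾⠒⠒⠀
⠿⠿⠿⠿⠒⠂⠀
⠿⠿⠿⠿⠿⠿⠿
⠿⠿⠿⠿⠿⠿⠿

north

⠿⠀⠀⠀⠀⠀⠀
⠿⠒⠒⣿⠂⠒⠀
⠿⠒⣿⠴⠒⠂⠀
⠿⠒⠴⣾⣿⠒⠀
⠿⠿⠒⠒⠒⠒⠀
⠿⠿⠿⠿⠒⠂⠀
⠿⠿⠿⠿⠿⠿⠿

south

⠿⠒⠒⣿⠂⠒⠀
⠿⠒⣿⠴⠒⠂⠀
⠿⠒⠴⣿⣿⠒⠀
⠿⠿⠒⣾⠒⠒⠀
⠿⠿⠿⠿⠒⠂⠀
⠿⠿⠿⠿⠿⠿⠿
⠿⠿⠿⠿⠿⠿⠿

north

⠿⠀⠀⠀⠀⠀⠀
⠿⠒⠒⣿⠂⠒⠀
⠿⠒⣿⠴⠒⠂⠀
⠿⠒⠴⣾⣿⠒⠀
⠿⠿⠒⠒⠒⠒⠀
⠿⠿⠿⠿⠒⠂⠀
⠿⠿⠿⠿⠿⠿⠿

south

⠿⠒⠒⣿⠂⠒⠀
⠿⠒⣿⠴⠒⠂⠀
⠿⠒⠴⣿⣿⠒⠀
⠿⠿⠒⣾⠒⠒⠀
⠿⠿⠿⠿⠒⠂⠀
⠿⠿⠿⠿⠿⠿⠿
⠿⠿⠿⠿⠿⠿⠿


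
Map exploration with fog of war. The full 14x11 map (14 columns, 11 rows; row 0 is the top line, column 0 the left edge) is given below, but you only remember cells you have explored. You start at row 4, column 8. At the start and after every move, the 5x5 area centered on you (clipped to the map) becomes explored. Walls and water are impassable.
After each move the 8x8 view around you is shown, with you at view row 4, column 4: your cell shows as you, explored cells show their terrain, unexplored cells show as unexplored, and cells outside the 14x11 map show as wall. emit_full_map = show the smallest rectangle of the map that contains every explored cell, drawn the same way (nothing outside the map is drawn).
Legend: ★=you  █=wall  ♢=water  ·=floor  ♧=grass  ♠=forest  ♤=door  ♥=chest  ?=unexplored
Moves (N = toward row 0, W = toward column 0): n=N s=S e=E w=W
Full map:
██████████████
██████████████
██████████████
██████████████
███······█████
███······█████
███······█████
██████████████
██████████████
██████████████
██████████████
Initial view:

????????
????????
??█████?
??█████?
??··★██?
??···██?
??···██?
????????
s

????????
??█████?
??█████?
??···██?
??··★██?
??···██?
??█████?
????????

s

??█████?
??█████?
??···██?
??···██?
??··★██?
??█████?
??█████?
????????

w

???█████
???█████
??····██
??····██
??··★·██
??██████
??██████
????????

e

??█████?
??█████?
?····██?
?····██?
?···★██?
?██████?
?██████?
????????

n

????????
??█████?
??█████?
?····██?
?···★██?
?····██?
?██████?
?██████?

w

????????
???█████
??██████
??····██
??··★·██
??····██
??██████
??██████

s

???█████
??██████
??····██
??····██
??··★·██
??██████
??██████
????????

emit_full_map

?█████
██████
····██
····██
··★·██
██████
██████

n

????????
???█████
??██████
??····██
??··★·██
??····██
??██████
??██████

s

???█████
??██████
??····██
??····██
??··★·██
??██████
??██████
????????

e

??█████?
?██████?
?····██?
?····██?
?···★██?
?██████?
?██████?
????????
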